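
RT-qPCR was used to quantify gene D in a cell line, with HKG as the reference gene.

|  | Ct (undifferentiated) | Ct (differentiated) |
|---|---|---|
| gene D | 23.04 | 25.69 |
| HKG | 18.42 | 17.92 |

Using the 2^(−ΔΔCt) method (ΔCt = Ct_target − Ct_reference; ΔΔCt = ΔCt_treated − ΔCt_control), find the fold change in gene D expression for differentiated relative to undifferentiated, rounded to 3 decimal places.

0.113

ΔCt(undifferentiated) = 23.040 − 18.420 = 4.620
ΔCt(differentiated) = 25.690 − 17.920 = 7.770
ΔΔCt = 7.770 − 4.620 = 3.150
Fold change = 2^(−3.150) = 0.1127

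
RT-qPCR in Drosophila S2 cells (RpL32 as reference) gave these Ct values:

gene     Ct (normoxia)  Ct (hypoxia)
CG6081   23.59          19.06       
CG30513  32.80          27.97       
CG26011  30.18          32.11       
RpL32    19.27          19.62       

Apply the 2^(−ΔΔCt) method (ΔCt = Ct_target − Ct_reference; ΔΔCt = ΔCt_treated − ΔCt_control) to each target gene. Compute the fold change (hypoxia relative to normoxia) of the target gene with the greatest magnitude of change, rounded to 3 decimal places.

36.252

CG6081: ΔΔCt = (19.06−19.62) − (23.59−19.27) = -0.56 − 4.32 = -4.88; fold change = 2^4.88 = 29.446
CG30513: ΔΔCt = (27.97−19.62) − (32.80−19.27) = 8.35 − 13.53 = -5.18; fold change = 2^5.18 = 36.252
CG26011: ΔΔCt = (32.11−19.62) − (30.18−19.27) = 12.49 − 10.91 = 1.58; fold change = 2^-1.58 = 0.334
CG30513 has the largest |ΔΔCt| = 5.18.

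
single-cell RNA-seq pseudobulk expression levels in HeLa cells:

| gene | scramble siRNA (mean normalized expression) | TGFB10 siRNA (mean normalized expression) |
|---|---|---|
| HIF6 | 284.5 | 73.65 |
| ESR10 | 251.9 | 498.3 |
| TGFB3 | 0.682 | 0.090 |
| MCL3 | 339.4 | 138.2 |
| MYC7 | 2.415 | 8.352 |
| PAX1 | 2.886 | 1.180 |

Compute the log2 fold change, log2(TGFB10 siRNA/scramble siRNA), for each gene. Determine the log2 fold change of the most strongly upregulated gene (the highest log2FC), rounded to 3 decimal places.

1.790

log2(73.65/284.5) = -1.950  (HIF6)
log2(498.3/251.9) = 0.984  (ESR10)
log2(0.090/0.682) = -2.922  (TGFB3)
log2(138.2/339.4) = -1.296  (MCL3)
log2(8.352/2.415) = 1.790  (MYC7)
log2(1.180/2.886) = -1.290  (PAX1)
MYC7 is most strongly upregulated.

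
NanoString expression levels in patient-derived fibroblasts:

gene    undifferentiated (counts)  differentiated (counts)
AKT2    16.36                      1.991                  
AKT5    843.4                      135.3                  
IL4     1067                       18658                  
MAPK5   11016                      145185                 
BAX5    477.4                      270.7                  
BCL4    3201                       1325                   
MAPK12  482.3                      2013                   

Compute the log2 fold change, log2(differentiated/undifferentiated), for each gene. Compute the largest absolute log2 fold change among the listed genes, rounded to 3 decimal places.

log2(1.991/16.36) = -3.039  (AKT2)
log2(135.3/843.4) = -2.640  (AKT5)
log2(18658/1067) = 4.128  (IL4)
log2(145185/11016) = 3.720  (MAPK5)
log2(270.7/477.4) = -0.819  (BAX5)
log2(1325/3201) = -1.273  (BCL4)
log2(2013/482.3) = 2.061  (MAPK12)
The largest magnitude belongs to IL4.

4.128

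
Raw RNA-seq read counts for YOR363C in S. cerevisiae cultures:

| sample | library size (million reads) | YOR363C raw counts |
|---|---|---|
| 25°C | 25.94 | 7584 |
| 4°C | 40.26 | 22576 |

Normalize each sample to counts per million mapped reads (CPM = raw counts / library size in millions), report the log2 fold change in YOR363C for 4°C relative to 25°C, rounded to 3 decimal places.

0.940

CPM(25°C) = 7584 / 25.94 = 292.3670
CPM(4°C) = 22576 / 40.26 = 560.7551
Fold change = 560.7551 / 292.3670 = 1.91798
log2(1.91798) = 0.9396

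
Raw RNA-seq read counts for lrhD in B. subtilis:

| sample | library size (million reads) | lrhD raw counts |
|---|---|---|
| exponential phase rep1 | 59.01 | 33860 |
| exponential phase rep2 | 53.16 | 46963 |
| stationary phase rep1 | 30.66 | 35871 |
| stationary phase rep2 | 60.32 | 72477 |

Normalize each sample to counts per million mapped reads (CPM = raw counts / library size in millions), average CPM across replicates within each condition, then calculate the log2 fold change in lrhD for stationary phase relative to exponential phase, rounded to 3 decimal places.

0.703

CPM(exponential phase rep1) = 33860 / 59.01 = 573.8011
CPM(exponential phase rep2) = 46963 / 53.16 = 883.4274
CPM(stationary phase rep1) = 35871 / 30.66 = 1169.9609
CPM(stationary phase rep2) = 72477 / 60.32 = 1201.5418
mean CPM(exponential phase) = 728.6142; mean CPM(stationary phase) = 1185.7513
Fold change = 1185.7513 / 728.6142 = 1.62741
log2(1.62741) = 0.7026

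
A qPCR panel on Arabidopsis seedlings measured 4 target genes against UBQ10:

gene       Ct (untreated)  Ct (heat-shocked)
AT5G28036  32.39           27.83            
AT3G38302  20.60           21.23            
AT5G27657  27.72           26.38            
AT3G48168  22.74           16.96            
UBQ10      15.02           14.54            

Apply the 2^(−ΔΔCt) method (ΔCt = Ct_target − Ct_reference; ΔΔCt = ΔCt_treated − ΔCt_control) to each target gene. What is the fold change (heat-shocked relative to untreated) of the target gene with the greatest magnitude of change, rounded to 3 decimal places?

AT5G28036: ΔΔCt = (27.83−14.54) − (32.39−15.02) = 13.29 − 17.37 = -4.08; fold change = 2^4.08 = 16.912
AT3G38302: ΔΔCt = (21.23−14.54) − (20.60−15.02) = 6.69 − 5.58 = 1.11; fold change = 2^-1.11 = 0.463
AT5G27657: ΔΔCt = (26.38−14.54) − (27.72−15.02) = 11.84 − 12.70 = -0.86; fold change = 2^0.86 = 1.815
AT3G48168: ΔΔCt = (16.96−14.54) − (22.74−15.02) = 2.42 − 7.72 = -5.30; fold change = 2^5.30 = 39.397
AT3G48168 has the largest |ΔΔCt| = 5.30.

39.397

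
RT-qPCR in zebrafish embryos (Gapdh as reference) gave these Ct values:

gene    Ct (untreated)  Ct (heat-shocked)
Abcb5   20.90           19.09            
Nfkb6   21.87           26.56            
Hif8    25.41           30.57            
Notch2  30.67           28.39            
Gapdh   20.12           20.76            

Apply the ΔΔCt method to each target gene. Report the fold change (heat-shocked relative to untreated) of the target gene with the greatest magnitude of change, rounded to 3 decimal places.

0.044

Abcb5: ΔΔCt = (19.09−20.76) − (20.90−20.12) = -1.67 − 0.78 = -2.45; fold change = 2^2.45 = 5.464
Nfkb6: ΔΔCt = (26.56−20.76) − (21.87−20.12) = 5.80 − 1.75 = 4.05; fold change = 2^-4.05 = 0.060
Hif8: ΔΔCt = (30.57−20.76) − (25.41−20.12) = 9.81 − 5.29 = 4.52; fold change = 2^-4.52 = 0.044
Notch2: ΔΔCt = (28.39−20.76) − (30.67−20.12) = 7.63 − 10.55 = -2.92; fold change = 2^2.92 = 7.568
Hif8 has the largest |ΔΔCt| = 4.52.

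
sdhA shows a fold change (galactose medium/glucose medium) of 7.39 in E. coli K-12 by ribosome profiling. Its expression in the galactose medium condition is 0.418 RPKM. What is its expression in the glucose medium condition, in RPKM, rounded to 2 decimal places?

glucose medium expression = 0.418 / 7.39 = 0.06

0.06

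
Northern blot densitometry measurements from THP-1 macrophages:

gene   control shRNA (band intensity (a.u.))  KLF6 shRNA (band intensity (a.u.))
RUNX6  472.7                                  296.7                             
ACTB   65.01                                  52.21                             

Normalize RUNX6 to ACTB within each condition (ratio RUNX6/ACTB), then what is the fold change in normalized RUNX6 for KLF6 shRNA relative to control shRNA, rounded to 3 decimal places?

RUNX6/ACTB (control shRNA) = 472.7 / 65.01 = 7.2712
RUNX6/ACTB (KLF6 shRNA) = 296.7 / 52.21 = 5.6828
Fold change = 5.6828 / 7.2712 = 0.7816

0.782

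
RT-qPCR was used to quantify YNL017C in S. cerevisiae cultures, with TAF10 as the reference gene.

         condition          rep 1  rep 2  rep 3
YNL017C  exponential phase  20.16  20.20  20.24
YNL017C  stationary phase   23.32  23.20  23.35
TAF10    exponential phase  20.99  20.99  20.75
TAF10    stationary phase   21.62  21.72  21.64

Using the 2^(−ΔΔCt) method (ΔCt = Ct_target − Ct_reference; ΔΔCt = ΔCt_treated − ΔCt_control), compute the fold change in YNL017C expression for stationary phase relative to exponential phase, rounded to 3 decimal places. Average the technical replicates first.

Mean Ct: YNL017C exponential phase 20.200; YNL017C stationary phase 23.290; TAF10 exponential phase 20.910; TAF10 stationary phase 21.660
ΔCt(exponential phase) = 20.200 − 20.910 = -0.710
ΔCt(stationary phase) = 23.290 − 21.660 = 1.630
ΔΔCt = 1.630 − (-0.710) = 2.340
Fold change = 2^(−2.340) = 0.1975

0.198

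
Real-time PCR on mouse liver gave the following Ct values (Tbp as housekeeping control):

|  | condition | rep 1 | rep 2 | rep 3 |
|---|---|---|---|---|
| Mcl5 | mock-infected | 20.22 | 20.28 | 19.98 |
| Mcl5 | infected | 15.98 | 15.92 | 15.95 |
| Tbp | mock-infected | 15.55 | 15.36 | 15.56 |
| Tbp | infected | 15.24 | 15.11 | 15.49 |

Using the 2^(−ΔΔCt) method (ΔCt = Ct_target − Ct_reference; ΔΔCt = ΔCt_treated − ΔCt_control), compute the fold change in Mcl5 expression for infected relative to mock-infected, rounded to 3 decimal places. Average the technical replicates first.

Mean Ct: Mcl5 mock-infected 20.160; Mcl5 infected 15.950; Tbp mock-infected 15.490; Tbp infected 15.280
ΔCt(mock-infected) = 20.160 − 15.490 = 4.670
ΔCt(infected) = 15.950 − 15.280 = 0.670
ΔΔCt = 0.670 − 4.670 = -4.000
Fold change = 2^(−(-4.000)) = 2^4.000 = 16.0000

16.000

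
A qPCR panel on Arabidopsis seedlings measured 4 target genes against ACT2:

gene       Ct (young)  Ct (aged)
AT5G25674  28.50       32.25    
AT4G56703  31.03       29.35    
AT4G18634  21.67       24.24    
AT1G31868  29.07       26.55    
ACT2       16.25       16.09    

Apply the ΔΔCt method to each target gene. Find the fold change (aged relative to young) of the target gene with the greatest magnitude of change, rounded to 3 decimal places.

AT5G25674: ΔΔCt = (32.25−16.09) − (28.50−16.25) = 16.16 − 12.25 = 3.91; fold change = 2^-3.91 = 0.067
AT4G56703: ΔΔCt = (29.35−16.09) − (31.03−16.25) = 13.26 − 14.78 = -1.52; fold change = 2^1.52 = 2.868
AT4G18634: ΔΔCt = (24.24−16.09) − (21.67−16.25) = 8.15 − 5.42 = 2.73; fold change = 2^-2.73 = 0.151
AT1G31868: ΔΔCt = (26.55−16.09) − (29.07−16.25) = 10.46 − 12.82 = -2.36; fold change = 2^2.36 = 5.134
AT5G25674 has the largest |ΔΔCt| = 3.91.

0.067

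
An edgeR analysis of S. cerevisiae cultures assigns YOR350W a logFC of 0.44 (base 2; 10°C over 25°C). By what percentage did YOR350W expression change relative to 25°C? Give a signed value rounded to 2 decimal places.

Fold change = 2^(0.44) = 1.3566
Percent change = (FC − 1) × 100% = (1.3566 − 1) × 100 = 35.66%

35.66%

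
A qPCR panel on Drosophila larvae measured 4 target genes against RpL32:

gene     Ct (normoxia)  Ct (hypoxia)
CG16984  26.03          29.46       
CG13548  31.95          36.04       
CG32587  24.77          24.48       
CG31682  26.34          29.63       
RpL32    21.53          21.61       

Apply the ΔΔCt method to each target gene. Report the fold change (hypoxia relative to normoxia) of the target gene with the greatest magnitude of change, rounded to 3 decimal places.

CG16984: ΔΔCt = (29.46−21.61) − (26.03−21.53) = 7.85 − 4.50 = 3.35; fold change = 2^-3.35 = 0.098
CG13548: ΔΔCt = (36.04−21.61) − (31.95−21.53) = 14.43 − 10.42 = 4.01; fold change = 2^-4.01 = 0.062
CG32587: ΔΔCt = (24.48−21.61) − (24.77−21.53) = 2.87 − 3.24 = -0.37; fold change = 2^0.37 = 1.292
CG31682: ΔΔCt = (29.63−21.61) − (26.34−21.53) = 8.02 − 4.81 = 3.21; fold change = 2^-3.21 = 0.108
CG13548 has the largest |ΔΔCt| = 4.01.

0.062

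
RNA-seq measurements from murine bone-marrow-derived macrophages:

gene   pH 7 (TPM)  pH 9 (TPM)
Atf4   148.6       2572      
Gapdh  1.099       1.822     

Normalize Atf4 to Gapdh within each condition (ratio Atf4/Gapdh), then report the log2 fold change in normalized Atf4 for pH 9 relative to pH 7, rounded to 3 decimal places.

Atf4/Gapdh (pH 7) = 148.6 / 1.099 = 135.21
Atf4/Gapdh (pH 9) = 2572 / 1.822 = 1411.6
Fold change = 1411.6 / 135.21 = 10.4400
log2(10.4400) = 3.3841

3.384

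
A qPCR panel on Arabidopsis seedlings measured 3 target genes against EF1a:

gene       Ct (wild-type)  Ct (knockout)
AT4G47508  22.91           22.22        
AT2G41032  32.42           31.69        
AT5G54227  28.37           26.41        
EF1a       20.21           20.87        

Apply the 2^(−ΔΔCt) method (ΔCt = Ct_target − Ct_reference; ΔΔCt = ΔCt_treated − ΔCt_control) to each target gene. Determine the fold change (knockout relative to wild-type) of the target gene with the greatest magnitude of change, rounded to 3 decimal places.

AT4G47508: ΔΔCt = (22.22−20.87) − (22.91−20.21) = 1.35 − 2.70 = -1.35; fold change = 2^1.35 = 2.549
AT2G41032: ΔΔCt = (31.69−20.87) − (32.42−20.21) = 10.82 − 12.21 = -1.39; fold change = 2^1.39 = 2.621
AT5G54227: ΔΔCt = (26.41−20.87) − (28.37−20.21) = 5.54 − 8.16 = -2.62; fold change = 2^2.62 = 6.148
AT5G54227 has the largest |ΔΔCt| = 2.62.

6.148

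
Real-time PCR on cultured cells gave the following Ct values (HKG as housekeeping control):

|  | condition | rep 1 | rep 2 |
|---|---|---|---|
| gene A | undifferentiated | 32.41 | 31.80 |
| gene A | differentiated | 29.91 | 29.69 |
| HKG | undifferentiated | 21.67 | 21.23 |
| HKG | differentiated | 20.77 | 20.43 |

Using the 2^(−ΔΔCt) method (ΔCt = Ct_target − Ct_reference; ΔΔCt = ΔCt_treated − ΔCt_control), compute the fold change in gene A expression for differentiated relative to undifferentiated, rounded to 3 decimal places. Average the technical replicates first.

Mean Ct: gene A undifferentiated 32.105; gene A differentiated 29.800; HKG undifferentiated 21.450; HKG differentiated 20.600
ΔCt(undifferentiated) = 32.105 − 21.450 = 10.655
ΔCt(differentiated) = 29.800 − 20.600 = 9.200
ΔΔCt = 9.200 − 10.655 = -1.455
Fold change = 2^(−(-1.455)) = 2^1.455 = 2.7416

2.742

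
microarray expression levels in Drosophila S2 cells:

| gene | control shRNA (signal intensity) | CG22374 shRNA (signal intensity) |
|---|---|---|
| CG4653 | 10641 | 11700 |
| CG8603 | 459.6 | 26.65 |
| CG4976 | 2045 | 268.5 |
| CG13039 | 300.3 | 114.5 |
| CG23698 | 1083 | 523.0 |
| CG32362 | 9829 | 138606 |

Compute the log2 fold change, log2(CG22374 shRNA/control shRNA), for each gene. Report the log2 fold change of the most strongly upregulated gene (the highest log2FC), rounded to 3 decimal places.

3.818

log2(11700/10641) = 0.137  (CG4653)
log2(26.65/459.6) = -4.108  (CG8603)
log2(268.5/2045) = -2.929  (CG4976)
log2(114.5/300.3) = -1.391  (CG13039)
log2(523.0/1083) = -1.050  (CG23698)
log2(138606/9829) = 3.818  (CG32362)
CG32362 is most strongly upregulated.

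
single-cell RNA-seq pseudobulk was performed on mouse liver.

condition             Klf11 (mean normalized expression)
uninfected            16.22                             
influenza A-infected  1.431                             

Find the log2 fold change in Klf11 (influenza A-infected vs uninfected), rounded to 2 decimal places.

Fold change = 1.431 / 16.22 = 0.0882
log2(0.0882) = -3.503

-3.50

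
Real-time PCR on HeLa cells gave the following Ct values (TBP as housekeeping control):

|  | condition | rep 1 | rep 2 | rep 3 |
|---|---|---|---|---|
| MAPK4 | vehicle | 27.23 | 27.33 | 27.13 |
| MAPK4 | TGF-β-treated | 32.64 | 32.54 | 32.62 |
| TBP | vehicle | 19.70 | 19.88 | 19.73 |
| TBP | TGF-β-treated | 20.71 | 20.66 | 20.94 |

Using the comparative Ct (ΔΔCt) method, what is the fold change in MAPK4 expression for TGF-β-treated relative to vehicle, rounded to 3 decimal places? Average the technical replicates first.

Mean Ct: MAPK4 vehicle 27.230; MAPK4 TGF-β-treated 32.600; TBP vehicle 19.770; TBP TGF-β-treated 20.770
ΔCt(vehicle) = 27.230 − 19.770 = 7.460
ΔCt(TGF-β-treated) = 32.600 − 20.770 = 11.830
ΔΔCt = 11.830 − 7.460 = 4.370
Fold change = 2^(−4.370) = 0.0484

0.048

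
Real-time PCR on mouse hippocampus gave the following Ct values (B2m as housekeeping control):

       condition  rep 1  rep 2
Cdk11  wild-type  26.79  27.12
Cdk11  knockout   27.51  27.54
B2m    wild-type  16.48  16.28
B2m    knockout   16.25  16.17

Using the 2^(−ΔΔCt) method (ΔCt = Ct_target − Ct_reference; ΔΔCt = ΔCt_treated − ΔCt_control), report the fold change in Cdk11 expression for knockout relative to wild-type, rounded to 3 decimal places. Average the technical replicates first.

Mean Ct: Cdk11 wild-type 26.955; Cdk11 knockout 27.525; B2m wild-type 16.380; B2m knockout 16.210
ΔCt(wild-type) = 26.955 − 16.380 = 10.575
ΔCt(knockout) = 27.525 − 16.210 = 11.315
ΔΔCt = 11.315 − 10.575 = 0.740
Fold change = 2^(−0.740) = 0.5987

0.599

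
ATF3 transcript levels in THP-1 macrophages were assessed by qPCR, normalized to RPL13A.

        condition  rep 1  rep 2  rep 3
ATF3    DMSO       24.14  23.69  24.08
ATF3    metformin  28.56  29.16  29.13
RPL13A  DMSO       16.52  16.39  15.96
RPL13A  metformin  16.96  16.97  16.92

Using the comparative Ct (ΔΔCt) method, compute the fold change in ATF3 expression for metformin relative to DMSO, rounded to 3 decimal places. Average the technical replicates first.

Mean Ct: ATF3 DMSO 23.970; ATF3 metformin 28.950; RPL13A DMSO 16.290; RPL13A metformin 16.950
ΔCt(DMSO) = 23.970 − 16.290 = 7.680
ΔCt(metformin) = 28.950 − 16.950 = 12.000
ΔΔCt = 12.000 − 7.680 = 4.320
Fold change = 2^(−4.320) = 0.0501

0.050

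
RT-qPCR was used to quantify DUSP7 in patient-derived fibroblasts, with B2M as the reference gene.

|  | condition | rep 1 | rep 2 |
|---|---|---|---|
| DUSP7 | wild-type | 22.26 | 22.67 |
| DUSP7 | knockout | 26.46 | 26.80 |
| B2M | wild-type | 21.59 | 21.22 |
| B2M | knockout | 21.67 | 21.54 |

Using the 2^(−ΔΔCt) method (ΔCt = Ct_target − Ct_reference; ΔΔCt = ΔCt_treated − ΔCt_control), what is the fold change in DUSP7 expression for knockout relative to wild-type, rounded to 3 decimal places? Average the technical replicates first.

Mean Ct: DUSP7 wild-type 22.465; DUSP7 knockout 26.630; B2M wild-type 21.405; B2M knockout 21.605
ΔCt(wild-type) = 22.465 − 21.405 = 1.060
ΔCt(knockout) = 26.630 − 21.605 = 5.025
ΔΔCt = 5.025 − 1.060 = 3.965
Fold change = 2^(−3.965) = 0.0640

0.064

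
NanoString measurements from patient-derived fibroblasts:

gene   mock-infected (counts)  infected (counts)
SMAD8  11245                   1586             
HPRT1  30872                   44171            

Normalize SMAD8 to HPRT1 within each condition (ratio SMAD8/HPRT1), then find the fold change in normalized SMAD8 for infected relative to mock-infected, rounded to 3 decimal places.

0.099

SMAD8/HPRT1 (mock-infected) = 11245 / 30872 = 0.36425
SMAD8/HPRT1 (infected) = 1586 / 44171 = 0.035906
Fold change = 0.035906 / 0.36425 = 0.0986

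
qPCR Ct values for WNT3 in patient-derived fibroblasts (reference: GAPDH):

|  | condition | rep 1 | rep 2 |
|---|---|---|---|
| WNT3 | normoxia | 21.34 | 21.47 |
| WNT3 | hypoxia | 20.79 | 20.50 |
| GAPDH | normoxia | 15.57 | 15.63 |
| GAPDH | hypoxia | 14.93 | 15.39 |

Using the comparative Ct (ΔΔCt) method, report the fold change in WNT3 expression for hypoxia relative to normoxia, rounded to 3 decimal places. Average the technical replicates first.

Mean Ct: WNT3 normoxia 21.405; WNT3 hypoxia 20.645; GAPDH normoxia 15.600; GAPDH hypoxia 15.160
ΔCt(normoxia) = 21.405 − 15.600 = 5.805
ΔCt(hypoxia) = 20.645 − 15.160 = 5.485
ΔΔCt = 5.485 − 5.805 = -0.320
Fold change = 2^(−(-0.320)) = 2^0.320 = 1.2483

1.248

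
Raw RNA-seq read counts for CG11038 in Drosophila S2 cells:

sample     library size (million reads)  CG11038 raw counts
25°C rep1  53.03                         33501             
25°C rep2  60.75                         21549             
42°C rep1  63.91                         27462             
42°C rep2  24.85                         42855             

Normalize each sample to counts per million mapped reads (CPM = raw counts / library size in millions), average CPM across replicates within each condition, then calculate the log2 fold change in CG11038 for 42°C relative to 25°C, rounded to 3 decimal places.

CPM(25°C rep1) = 33501 / 53.03 = 631.7368
CPM(25°C rep2) = 21549 / 60.75 = 354.7160
CPM(42°C rep1) = 27462 / 63.91 = 429.6980
CPM(42°C rep2) = 42855 / 24.85 = 1724.5473
mean CPM(25°C) = 493.2264; mean CPM(42°C) = 1077.1226
Fold change = 1077.1226 / 493.2264 = 2.18383
log2(2.18383) = 1.1269

1.127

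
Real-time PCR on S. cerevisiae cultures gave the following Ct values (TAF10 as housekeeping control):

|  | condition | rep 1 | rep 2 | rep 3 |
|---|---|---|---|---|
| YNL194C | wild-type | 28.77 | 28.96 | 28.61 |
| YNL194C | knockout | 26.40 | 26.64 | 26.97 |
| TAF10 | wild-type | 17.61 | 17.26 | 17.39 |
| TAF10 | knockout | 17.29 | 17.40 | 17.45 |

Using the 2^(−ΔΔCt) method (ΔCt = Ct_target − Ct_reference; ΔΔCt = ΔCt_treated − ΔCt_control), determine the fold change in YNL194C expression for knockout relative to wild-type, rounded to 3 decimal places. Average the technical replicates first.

Mean Ct: YNL194C wild-type 28.780; YNL194C knockout 26.670; TAF10 wild-type 17.420; TAF10 knockout 17.380
ΔCt(wild-type) = 28.780 − 17.420 = 11.360
ΔCt(knockout) = 26.670 − 17.380 = 9.290
ΔΔCt = 9.290 − 11.360 = -2.070
Fold change = 2^(−(-2.070)) = 2^2.070 = 4.1989

4.199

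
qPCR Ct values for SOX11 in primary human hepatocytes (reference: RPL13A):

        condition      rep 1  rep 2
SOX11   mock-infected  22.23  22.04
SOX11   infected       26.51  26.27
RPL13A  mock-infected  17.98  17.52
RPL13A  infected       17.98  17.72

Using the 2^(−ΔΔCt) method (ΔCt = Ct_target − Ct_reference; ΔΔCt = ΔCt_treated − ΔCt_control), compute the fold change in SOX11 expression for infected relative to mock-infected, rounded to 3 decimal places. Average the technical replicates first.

0.056

Mean Ct: SOX11 mock-infected 22.135; SOX11 infected 26.390; RPL13A mock-infected 17.750; RPL13A infected 17.850
ΔCt(mock-infected) = 22.135 − 17.750 = 4.385
ΔCt(infected) = 26.390 − 17.850 = 8.540
ΔΔCt = 8.540 − 4.385 = 4.155
Fold change = 2^(−4.155) = 0.0561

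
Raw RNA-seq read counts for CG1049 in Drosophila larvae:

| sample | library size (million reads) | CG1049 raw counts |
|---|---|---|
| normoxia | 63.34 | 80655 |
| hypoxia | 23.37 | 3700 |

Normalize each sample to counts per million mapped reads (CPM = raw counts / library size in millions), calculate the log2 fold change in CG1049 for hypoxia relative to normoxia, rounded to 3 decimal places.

CPM(normoxia) = 80655 / 63.34 = 1273.3660
CPM(hypoxia) = 3700 / 23.37 = 158.3226
Fold change = 158.3226 / 1273.3660 = 0.12433
log2(0.12433) = -3.0077

-3.008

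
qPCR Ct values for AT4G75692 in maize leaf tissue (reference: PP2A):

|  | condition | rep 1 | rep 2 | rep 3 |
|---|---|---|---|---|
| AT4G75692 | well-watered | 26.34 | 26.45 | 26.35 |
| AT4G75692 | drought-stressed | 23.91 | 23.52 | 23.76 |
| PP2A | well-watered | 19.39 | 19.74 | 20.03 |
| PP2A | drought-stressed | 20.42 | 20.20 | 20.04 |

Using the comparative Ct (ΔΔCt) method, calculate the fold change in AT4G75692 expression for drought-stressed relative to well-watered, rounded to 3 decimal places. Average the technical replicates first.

Mean Ct: AT4G75692 well-watered 26.380; AT4G75692 drought-stressed 23.730; PP2A well-watered 19.720; PP2A drought-stressed 20.220
ΔCt(well-watered) = 26.380 − 19.720 = 6.660
ΔCt(drought-stressed) = 23.730 − 20.220 = 3.510
ΔΔCt = 3.510 − 6.660 = -3.150
Fold change = 2^(−(-3.150)) = 2^3.150 = 8.8766

8.877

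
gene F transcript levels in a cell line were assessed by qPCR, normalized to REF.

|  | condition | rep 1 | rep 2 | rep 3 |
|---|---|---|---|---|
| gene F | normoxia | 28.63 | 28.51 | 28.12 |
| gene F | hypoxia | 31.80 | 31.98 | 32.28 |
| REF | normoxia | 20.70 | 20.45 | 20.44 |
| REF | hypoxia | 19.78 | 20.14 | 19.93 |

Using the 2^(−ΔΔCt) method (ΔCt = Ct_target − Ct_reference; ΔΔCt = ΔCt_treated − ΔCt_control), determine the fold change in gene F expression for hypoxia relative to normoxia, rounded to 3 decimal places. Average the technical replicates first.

0.055

Mean Ct: gene F normoxia 28.420; gene F hypoxia 32.020; REF normoxia 20.530; REF hypoxia 19.950
ΔCt(normoxia) = 28.420 − 20.530 = 7.890
ΔCt(hypoxia) = 32.020 − 19.950 = 12.070
ΔΔCt = 12.070 − 7.890 = 4.180
Fold change = 2^(−4.180) = 0.0552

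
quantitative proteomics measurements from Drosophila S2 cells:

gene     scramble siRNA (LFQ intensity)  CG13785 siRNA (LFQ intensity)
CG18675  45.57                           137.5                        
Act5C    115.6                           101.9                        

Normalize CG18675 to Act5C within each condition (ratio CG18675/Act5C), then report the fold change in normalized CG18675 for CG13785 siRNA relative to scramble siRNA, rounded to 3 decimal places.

3.423

CG18675/Act5C (scramble siRNA) = 45.57 / 115.6 = 0.3942
CG18675/Act5C (CG13785 siRNA) = 137.5 / 101.9 = 1.3494
Fold change = 1.3494 / 0.3942 = 3.4230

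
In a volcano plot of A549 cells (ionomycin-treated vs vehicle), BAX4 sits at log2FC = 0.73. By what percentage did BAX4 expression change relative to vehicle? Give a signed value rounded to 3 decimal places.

Fold change = 2^(0.73) = 1.6586
Percent change = (FC − 1) × 100% = (1.6586 − 1) × 100 = 65.864%

65.864%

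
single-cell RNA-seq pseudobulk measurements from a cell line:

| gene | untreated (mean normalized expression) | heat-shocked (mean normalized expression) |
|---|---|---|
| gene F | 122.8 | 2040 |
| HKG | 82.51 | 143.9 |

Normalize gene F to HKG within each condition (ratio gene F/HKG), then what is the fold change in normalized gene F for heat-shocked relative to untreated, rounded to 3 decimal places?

9.525

gene F/HKG (untreated) = 122.8 / 82.51 = 1.4883
gene F/HKG (heat-shocked) = 2040 / 143.9 = 14.177
Fold change = 14.177 / 1.4883 = 9.5253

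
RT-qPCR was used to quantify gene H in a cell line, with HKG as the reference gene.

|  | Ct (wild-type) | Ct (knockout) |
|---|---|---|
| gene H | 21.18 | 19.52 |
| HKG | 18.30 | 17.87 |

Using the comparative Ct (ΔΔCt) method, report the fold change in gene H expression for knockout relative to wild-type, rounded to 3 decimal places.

ΔCt(wild-type) = 21.180 − 18.300 = 2.880
ΔCt(knockout) = 19.520 − 17.870 = 1.650
ΔΔCt = 1.650 − 2.880 = -1.230
Fold change = 2^(−(-1.230)) = 2^1.230 = 2.3457

2.346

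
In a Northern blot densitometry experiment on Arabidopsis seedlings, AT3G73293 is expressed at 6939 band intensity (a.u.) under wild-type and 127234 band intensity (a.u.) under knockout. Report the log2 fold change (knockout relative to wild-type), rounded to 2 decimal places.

4.20

Fold change = 127234 / 6939 = 18.3361
log2(18.3361) = 4.197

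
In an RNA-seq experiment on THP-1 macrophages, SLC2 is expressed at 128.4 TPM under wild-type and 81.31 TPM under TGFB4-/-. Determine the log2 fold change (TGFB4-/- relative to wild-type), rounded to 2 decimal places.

Fold change = 81.31 / 128.4 = 0.6333
log2(0.6333) = -0.659

-0.66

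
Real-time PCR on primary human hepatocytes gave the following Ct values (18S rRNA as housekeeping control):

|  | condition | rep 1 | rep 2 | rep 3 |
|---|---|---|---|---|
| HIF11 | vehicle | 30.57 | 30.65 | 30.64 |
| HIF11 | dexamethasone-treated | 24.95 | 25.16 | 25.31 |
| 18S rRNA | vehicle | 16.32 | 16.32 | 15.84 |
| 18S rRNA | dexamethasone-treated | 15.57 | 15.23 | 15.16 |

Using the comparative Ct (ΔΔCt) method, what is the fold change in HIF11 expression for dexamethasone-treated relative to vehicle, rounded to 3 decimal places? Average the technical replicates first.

24.933

Mean Ct: HIF11 vehicle 30.620; HIF11 dexamethasone-treated 25.140; 18S rRNA vehicle 16.160; 18S rRNA dexamethasone-treated 15.320
ΔCt(vehicle) = 30.620 − 16.160 = 14.460
ΔCt(dexamethasone-treated) = 25.140 − 15.320 = 9.820
ΔΔCt = 9.820 − 14.460 = -4.640
Fold change = 2^(−(-4.640)) = 2^4.640 = 24.9333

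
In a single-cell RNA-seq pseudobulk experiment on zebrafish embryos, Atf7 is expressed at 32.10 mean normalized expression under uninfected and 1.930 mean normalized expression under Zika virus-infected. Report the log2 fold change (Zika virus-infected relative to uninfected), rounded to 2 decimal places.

-4.06

Fold change = 1.930 / 32.10 = 0.0601
log2(0.0601) = -4.056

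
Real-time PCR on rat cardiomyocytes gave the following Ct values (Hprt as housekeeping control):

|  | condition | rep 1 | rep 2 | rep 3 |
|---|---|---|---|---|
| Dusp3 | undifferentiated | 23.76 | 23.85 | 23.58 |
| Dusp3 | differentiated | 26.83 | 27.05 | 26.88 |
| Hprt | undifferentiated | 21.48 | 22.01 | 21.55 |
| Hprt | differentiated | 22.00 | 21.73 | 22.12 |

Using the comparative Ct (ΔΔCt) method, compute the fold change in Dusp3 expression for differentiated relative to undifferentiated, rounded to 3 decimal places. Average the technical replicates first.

Mean Ct: Dusp3 undifferentiated 23.730; Dusp3 differentiated 26.920; Hprt undifferentiated 21.680; Hprt differentiated 21.950
ΔCt(undifferentiated) = 23.730 − 21.680 = 2.050
ΔCt(differentiated) = 26.920 − 21.950 = 4.970
ΔΔCt = 4.970 − 2.050 = 2.920
Fold change = 2^(−2.920) = 0.1321

0.132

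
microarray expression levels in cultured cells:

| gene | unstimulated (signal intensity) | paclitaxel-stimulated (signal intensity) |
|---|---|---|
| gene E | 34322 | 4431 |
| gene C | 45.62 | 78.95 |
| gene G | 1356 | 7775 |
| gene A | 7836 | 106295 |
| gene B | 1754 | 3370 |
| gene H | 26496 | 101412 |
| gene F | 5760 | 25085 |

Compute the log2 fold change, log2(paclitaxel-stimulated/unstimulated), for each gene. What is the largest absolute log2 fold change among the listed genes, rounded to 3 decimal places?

log2(4431/34322) = -2.953  (gene E)
log2(78.95/45.62) = 0.791  (gene C)
log2(7775/1356) = 2.519  (gene G)
log2(106295/7836) = 3.762  (gene A)
log2(3370/1754) = 0.942  (gene B)
log2(101412/26496) = 1.936  (gene H)
log2(25085/5760) = 2.123  (gene F)
The largest magnitude belongs to gene A.

3.762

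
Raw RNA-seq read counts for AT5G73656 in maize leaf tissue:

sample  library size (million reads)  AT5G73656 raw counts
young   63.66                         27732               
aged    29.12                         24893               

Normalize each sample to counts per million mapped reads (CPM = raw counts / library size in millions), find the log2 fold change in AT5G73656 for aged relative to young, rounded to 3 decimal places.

CPM(young) = 27732 / 63.66 = 435.6268
CPM(aged) = 24893 / 29.12 = 854.8420
Fold change = 854.8420 / 435.6268 = 1.96233
log2(1.96233) = 0.9726

0.973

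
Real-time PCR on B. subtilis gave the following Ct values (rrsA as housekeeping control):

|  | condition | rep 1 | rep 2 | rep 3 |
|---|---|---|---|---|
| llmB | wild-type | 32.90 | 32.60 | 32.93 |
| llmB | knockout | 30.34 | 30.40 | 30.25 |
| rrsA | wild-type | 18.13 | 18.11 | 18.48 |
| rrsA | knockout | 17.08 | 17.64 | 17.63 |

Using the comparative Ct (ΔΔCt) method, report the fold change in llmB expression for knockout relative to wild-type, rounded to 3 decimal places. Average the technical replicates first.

Mean Ct: llmB wild-type 32.810; llmB knockout 30.330; rrsA wild-type 18.240; rrsA knockout 17.450
ΔCt(wild-type) = 32.810 − 18.240 = 14.570
ΔCt(knockout) = 30.330 − 17.450 = 12.880
ΔΔCt = 12.880 − 14.570 = -1.690
Fold change = 2^(−(-1.690)) = 2^1.690 = 3.2266

3.227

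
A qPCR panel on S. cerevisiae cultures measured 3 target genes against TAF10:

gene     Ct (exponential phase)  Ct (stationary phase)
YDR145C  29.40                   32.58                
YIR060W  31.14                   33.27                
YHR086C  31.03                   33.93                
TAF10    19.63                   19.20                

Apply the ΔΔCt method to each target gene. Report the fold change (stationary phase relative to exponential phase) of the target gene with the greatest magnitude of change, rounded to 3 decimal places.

YDR145C: ΔΔCt = (32.58−19.20) − (29.40−19.63) = 13.38 − 9.77 = 3.61; fold change = 2^-3.61 = 0.082
YIR060W: ΔΔCt = (33.27−19.20) − (31.14−19.63) = 14.07 − 11.51 = 2.56; fold change = 2^-2.56 = 0.170
YHR086C: ΔΔCt = (33.93−19.20) − (31.03−19.63) = 14.73 − 11.40 = 3.33; fold change = 2^-3.33 = 0.099
YDR145C has the largest |ΔΔCt| = 3.61.

0.082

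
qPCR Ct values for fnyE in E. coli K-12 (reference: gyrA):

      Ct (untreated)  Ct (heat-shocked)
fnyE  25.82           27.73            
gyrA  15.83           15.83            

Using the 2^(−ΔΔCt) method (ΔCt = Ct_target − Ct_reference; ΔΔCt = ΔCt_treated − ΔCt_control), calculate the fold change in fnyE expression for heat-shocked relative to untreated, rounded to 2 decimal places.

0.27

ΔCt(untreated) = 25.820 − 15.830 = 9.990
ΔCt(heat-shocked) = 27.730 − 15.830 = 11.900
ΔΔCt = 11.900 − 9.990 = 1.910
Fold change = 2^(−1.910) = 0.266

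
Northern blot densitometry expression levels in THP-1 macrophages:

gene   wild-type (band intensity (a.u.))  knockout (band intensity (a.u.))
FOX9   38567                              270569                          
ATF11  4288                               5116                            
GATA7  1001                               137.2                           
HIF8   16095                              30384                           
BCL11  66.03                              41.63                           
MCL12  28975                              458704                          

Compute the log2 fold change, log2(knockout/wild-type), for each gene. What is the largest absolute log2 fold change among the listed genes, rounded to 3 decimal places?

3.985

log2(270569/38567) = 2.811  (FOX9)
log2(5116/4288) = 0.255  (ATF11)
log2(137.2/1001) = -2.867  (GATA7)
log2(30384/16095) = 0.917  (HIF8)
log2(41.63/66.03) = -0.665  (BCL11)
log2(458704/28975) = 3.985  (MCL12)
The largest magnitude belongs to MCL12.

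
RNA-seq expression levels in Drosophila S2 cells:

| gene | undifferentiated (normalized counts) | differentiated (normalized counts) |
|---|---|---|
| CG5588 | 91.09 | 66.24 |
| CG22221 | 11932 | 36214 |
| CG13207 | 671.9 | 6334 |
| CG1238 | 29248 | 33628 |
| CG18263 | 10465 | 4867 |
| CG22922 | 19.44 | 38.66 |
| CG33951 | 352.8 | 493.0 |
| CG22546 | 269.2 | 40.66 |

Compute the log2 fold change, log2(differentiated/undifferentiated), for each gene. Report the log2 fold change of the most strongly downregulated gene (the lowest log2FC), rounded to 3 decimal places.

log2(66.24/91.09) = -0.460  (CG5588)
log2(36214/11932) = 1.602  (CG22221)
log2(6334/671.9) = 3.237  (CG13207)
log2(33628/29248) = 0.201  (CG1238)
log2(4867/10465) = -1.104  (CG18263)
log2(38.66/19.44) = 0.992  (CG22922)
log2(493.0/352.8) = 0.483  (CG33951)
log2(40.66/269.2) = -2.727  (CG22546)
CG22546 is most strongly downregulated.

-2.727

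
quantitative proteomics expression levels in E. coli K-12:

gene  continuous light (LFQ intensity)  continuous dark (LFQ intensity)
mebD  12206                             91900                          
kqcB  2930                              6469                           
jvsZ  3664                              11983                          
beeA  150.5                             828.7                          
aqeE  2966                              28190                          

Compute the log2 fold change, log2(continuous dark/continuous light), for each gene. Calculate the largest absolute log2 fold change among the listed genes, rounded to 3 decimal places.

3.249

log2(91900/12206) = 2.912  (mebD)
log2(6469/2930) = 1.143  (kqcB)
log2(11983/3664) = 1.709  (jvsZ)
log2(828.7/150.5) = 2.461  (beeA)
log2(28190/2966) = 3.249  (aqeE)
The largest magnitude belongs to aqeE.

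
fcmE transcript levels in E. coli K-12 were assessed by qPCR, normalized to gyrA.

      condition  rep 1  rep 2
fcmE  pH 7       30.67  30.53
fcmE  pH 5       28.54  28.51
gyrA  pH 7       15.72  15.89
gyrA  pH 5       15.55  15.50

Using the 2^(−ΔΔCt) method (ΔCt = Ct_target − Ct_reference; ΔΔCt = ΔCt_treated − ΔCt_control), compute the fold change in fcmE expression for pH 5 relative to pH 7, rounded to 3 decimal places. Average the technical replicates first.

Mean Ct: fcmE pH 7 30.600; fcmE pH 5 28.525; gyrA pH 7 15.805; gyrA pH 5 15.525
ΔCt(pH 7) = 30.600 − 15.805 = 14.795
ΔCt(pH 5) = 28.525 − 15.525 = 13.000
ΔΔCt = 13.000 − 14.795 = -1.795
Fold change = 2^(−(-1.795)) = 2^1.795 = 3.4702

3.470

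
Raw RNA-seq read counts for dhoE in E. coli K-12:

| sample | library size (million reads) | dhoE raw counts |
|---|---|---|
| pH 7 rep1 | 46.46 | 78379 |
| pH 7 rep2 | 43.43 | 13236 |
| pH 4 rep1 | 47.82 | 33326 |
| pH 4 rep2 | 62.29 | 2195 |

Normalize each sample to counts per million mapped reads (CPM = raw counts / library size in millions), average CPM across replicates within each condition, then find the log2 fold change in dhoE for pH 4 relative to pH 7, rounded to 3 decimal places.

CPM(pH 7 rep1) = 78379 / 46.46 = 1687.0211
CPM(pH 7 rep2) = 13236 / 43.43 = 304.7663
CPM(pH 4 rep1) = 33326 / 47.82 = 696.9051
CPM(pH 4 rep2) = 2195 / 62.29 = 35.2384
mean CPM(pH 7) = 995.8937; mean CPM(pH 4) = 366.0717
Fold change = 366.0717 / 995.8937 = 0.36758
log2(0.36758) = -1.4439

-1.444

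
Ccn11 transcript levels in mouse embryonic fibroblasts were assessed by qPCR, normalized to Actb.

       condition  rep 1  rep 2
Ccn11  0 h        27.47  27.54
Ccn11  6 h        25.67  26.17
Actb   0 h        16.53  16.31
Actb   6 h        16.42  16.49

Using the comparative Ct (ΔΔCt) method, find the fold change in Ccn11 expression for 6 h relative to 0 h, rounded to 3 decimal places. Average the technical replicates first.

3.074

Mean Ct: Ccn11 0 h 27.505; Ccn11 6 h 25.920; Actb 0 h 16.420; Actb 6 h 16.455
ΔCt(0 h) = 27.505 − 16.420 = 11.085
ΔCt(6 h) = 25.920 − 16.455 = 9.465
ΔΔCt = 9.465 − 11.085 = -1.620
Fold change = 2^(−(-1.620)) = 2^1.620 = 3.0738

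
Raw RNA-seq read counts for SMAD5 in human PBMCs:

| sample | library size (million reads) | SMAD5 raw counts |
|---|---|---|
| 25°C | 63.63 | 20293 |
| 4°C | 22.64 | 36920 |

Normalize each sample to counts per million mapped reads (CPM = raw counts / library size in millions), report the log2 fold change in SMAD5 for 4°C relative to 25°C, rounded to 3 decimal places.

2.354

CPM(25°C) = 20293 / 63.63 = 318.9219
CPM(4°C) = 36920 / 22.64 = 1630.7420
Fold change = 1630.7420 / 318.9219 = 5.11330
log2(5.11330) = 2.3543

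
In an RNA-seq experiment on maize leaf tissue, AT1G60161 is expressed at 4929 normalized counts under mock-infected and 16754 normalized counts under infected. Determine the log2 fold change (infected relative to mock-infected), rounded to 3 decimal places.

Fold change = 16754 / 4929 = 3.3991
log2(3.3991) = 1.7651

1.765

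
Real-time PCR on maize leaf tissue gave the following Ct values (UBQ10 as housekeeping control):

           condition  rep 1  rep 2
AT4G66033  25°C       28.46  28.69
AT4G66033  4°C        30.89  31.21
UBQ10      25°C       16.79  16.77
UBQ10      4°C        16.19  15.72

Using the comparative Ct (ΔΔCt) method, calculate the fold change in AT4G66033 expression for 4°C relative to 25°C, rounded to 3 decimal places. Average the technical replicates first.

0.102

Mean Ct: AT4G66033 25°C 28.575; AT4G66033 4°C 31.050; UBQ10 25°C 16.780; UBQ10 4°C 15.955
ΔCt(25°C) = 28.575 − 16.780 = 11.795
ΔCt(4°C) = 31.050 − 15.955 = 15.095
ΔΔCt = 15.095 − 11.795 = 3.300
Fold change = 2^(−3.300) = 0.1015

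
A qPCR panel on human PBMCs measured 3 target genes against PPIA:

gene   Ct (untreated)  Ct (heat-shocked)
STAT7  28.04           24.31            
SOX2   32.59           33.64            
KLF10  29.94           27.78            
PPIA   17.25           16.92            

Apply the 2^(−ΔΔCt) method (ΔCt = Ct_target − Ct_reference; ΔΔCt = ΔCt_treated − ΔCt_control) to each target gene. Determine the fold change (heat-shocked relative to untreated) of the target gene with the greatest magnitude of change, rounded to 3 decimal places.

10.556

STAT7: ΔΔCt = (24.31−16.92) − (28.04−17.25) = 7.39 − 10.79 = -3.40; fold change = 2^3.40 = 10.556
SOX2: ΔΔCt = (33.64−16.92) − (32.59−17.25) = 16.72 − 15.34 = 1.38; fold change = 2^-1.38 = 0.384
KLF10: ΔΔCt = (27.78−16.92) − (29.94−17.25) = 10.86 − 12.69 = -1.83; fold change = 2^1.83 = 3.555
STAT7 has the largest |ΔΔCt| = 3.40.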